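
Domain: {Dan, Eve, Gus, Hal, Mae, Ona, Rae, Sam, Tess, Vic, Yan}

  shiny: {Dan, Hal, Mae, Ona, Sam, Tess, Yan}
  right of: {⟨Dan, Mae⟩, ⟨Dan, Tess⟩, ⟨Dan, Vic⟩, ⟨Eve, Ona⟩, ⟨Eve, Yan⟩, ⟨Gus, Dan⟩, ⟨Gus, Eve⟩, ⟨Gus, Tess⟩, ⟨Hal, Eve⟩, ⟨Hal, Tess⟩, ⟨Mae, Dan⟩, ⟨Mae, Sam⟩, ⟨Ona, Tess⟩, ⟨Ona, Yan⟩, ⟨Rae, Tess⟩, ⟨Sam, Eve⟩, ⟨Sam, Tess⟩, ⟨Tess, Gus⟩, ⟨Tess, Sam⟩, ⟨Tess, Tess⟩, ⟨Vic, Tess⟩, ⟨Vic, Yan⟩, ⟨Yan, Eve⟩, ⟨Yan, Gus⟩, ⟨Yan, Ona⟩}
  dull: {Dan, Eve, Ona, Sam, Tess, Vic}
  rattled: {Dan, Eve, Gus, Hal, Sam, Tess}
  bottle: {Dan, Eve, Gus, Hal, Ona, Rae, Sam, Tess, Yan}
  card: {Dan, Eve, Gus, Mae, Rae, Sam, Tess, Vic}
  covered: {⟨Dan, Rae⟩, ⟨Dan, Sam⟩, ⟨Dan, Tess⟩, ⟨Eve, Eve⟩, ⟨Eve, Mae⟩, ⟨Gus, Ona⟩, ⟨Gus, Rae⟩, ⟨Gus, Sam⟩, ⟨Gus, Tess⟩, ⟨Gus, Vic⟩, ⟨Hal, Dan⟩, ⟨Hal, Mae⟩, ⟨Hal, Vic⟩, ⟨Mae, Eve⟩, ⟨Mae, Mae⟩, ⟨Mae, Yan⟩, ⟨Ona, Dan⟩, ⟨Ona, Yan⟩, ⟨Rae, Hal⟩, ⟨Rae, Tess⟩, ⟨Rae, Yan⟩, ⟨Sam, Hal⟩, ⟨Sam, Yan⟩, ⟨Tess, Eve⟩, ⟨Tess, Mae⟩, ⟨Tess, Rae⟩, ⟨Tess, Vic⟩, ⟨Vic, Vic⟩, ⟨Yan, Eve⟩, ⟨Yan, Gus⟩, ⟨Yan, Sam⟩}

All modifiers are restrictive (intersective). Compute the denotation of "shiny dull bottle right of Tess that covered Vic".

⟦right of Tess⟧ = {x : ⟨x, Tess⟩ ∈ ⟦right of⟧} = {Dan, Gus, Hal, Ona, Rae, Sam, Tess, Vic}
⟦that covered Vic⟧ = {x : ⟨x, Vic⟩ ∈ ⟦covered⟧} = {Gus, Hal, Tess, Vic}
⟦bottle⟧ = {Dan, Eve, Gus, Hal, Ona, Rae, Sam, Tess, Yan}
… ∩ ⟦right of Tess⟧ = {Dan, Eve, Gus, Hal, Ona, Rae, Sam, Tess, Yan} ∩ {Dan, Gus, Hal, Ona, Rae, Sam, Tess, Vic} = {Dan, Gus, Hal, Ona, Rae, Sam, Tess}
… ∩ ⟦that covered Vic⟧ = {Dan, Gus, Hal, Ona, Rae, Sam, Tess} ∩ {Gus, Hal, Tess, Vic} = {Gus, Hal, Tess}
… ∩ ⟦shiny⟧ = {Gus, Hal, Tess} ∩ {Dan, Hal, Mae, Ona, Sam, Tess, Yan} = {Hal, Tess}
… ∩ ⟦dull⟧ = {Hal, Tess} ∩ {Dan, Eve, Ona, Sam, Tess, Vic} = {Tess}
So ⟦shiny dull bottle right of Tess that covered Vic⟧ = {Tess}.

{Tess}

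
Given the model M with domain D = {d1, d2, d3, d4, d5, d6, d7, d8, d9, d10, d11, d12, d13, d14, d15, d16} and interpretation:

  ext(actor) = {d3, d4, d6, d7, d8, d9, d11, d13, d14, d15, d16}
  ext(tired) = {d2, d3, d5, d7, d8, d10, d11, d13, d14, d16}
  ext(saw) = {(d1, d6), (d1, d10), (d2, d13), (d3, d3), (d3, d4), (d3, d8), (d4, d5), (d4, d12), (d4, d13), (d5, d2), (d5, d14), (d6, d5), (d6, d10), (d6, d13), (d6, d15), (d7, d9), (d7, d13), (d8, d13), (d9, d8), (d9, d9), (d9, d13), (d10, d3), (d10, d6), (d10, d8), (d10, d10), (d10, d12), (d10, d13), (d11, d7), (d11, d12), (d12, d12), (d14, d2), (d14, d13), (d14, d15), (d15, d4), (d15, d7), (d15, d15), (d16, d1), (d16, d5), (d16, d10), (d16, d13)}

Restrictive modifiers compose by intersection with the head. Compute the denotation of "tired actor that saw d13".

⟦that saw d13⟧ = {x : ⟨x, d13⟩ ∈ ⟦saw⟧} = {d2, d4, d6, d7, d8, d9, d10, d14, d16}
⟦actor⟧ = {d3, d4, d6, d7, d8, d9, d11, d13, d14, d15, d16}
… ∩ ⟦that saw d13⟧ = {d3, d4, d6, d7, d8, d9, d11, d13, d14, d15, d16} ∩ {d2, d4, d6, d7, d8, d9, d10, d14, d16} = {d4, d6, d7, d8, d9, d14, d16}
… ∩ ⟦tired⟧ = {d4, d6, d7, d8, d9, d14, d16} ∩ {d2, d3, d5, d7, d8, d10, d11, d13, d14, d16} = {d7, d8, d14, d16}
So ⟦tired actor that saw d13⟧ = {d7, d8, d14, d16}.

{d7, d8, d14, d16}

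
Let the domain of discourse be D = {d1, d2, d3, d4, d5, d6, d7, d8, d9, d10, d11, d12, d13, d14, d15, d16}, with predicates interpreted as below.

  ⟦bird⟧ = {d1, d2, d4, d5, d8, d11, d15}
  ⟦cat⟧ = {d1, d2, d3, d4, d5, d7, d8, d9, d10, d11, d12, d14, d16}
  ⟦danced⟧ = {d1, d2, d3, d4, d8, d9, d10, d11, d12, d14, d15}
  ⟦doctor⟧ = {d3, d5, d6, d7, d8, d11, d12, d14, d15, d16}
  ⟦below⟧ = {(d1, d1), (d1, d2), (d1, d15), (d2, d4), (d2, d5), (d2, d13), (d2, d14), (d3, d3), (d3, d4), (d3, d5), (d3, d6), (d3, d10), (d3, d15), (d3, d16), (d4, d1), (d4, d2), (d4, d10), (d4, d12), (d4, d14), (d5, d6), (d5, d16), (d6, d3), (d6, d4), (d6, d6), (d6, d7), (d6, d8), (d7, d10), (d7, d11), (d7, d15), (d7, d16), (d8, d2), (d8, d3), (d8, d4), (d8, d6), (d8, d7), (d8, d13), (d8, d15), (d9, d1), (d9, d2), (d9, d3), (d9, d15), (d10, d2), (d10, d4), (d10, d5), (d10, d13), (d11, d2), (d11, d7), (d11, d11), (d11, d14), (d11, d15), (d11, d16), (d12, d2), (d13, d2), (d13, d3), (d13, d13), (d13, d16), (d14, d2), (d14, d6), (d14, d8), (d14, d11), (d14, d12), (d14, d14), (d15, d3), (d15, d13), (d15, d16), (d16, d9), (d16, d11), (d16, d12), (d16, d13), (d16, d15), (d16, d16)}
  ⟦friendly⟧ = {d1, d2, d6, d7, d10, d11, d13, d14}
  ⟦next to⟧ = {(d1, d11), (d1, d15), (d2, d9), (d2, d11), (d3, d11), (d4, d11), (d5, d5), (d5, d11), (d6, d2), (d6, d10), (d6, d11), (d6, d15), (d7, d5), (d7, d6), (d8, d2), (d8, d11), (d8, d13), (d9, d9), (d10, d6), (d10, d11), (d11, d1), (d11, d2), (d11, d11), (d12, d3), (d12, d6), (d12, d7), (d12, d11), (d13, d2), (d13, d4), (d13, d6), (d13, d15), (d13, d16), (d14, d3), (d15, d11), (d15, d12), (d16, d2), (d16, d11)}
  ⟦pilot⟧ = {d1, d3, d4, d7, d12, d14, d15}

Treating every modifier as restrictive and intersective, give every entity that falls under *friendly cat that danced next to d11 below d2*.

⟦that danced⟧ = ⟦danced⟧ = {d1, d2, d3, d4, d8, d9, d10, d11, d12, d14, d15}
⟦next to d11⟧ = {x : ⟨x, d11⟩ ∈ ⟦next to⟧} = {d1, d2, d3, d4, d5, d6, d8, d10, d11, d12, d15, d16}
⟦below d2⟧ = {x : ⟨x, d2⟩ ∈ ⟦below⟧} = {d1, d4, d8, d9, d10, d11, d12, d13, d14}
⟦cat⟧ = {d1, d2, d3, d4, d5, d7, d8, d9, d10, d11, d12, d14, d16}
… ∩ ⟦that danced⟧ = {d1, d2, d3, d4, d5, d7, d8, d9, d10, d11, d12, d14, d16} ∩ {d1, d2, d3, d4, d8, d9, d10, d11, d12, d14, d15} = {d1, d2, d3, d4, d8, d9, d10, d11, d12, d14}
… ∩ ⟦next to d11⟧ = {d1, d2, d3, d4, d8, d9, d10, d11, d12, d14} ∩ {d1, d2, d3, d4, d5, d6, d8, d10, d11, d12, d15, d16} = {d1, d2, d3, d4, d8, d10, d11, d12}
… ∩ ⟦below d2⟧ = {d1, d2, d3, d4, d8, d10, d11, d12} ∩ {d1, d4, d8, d9, d10, d11, d12, d13, d14} = {d1, d4, d8, d10, d11, d12}
… ∩ ⟦friendly⟧ = {d1, d4, d8, d10, d11, d12} ∩ {d1, d2, d6, d7, d10, d11, d13, d14} = {d1, d10, d11}
So ⟦friendly cat that danced next to d11 below d2⟧ = {d1, d10, d11}.

{d1, d10, d11}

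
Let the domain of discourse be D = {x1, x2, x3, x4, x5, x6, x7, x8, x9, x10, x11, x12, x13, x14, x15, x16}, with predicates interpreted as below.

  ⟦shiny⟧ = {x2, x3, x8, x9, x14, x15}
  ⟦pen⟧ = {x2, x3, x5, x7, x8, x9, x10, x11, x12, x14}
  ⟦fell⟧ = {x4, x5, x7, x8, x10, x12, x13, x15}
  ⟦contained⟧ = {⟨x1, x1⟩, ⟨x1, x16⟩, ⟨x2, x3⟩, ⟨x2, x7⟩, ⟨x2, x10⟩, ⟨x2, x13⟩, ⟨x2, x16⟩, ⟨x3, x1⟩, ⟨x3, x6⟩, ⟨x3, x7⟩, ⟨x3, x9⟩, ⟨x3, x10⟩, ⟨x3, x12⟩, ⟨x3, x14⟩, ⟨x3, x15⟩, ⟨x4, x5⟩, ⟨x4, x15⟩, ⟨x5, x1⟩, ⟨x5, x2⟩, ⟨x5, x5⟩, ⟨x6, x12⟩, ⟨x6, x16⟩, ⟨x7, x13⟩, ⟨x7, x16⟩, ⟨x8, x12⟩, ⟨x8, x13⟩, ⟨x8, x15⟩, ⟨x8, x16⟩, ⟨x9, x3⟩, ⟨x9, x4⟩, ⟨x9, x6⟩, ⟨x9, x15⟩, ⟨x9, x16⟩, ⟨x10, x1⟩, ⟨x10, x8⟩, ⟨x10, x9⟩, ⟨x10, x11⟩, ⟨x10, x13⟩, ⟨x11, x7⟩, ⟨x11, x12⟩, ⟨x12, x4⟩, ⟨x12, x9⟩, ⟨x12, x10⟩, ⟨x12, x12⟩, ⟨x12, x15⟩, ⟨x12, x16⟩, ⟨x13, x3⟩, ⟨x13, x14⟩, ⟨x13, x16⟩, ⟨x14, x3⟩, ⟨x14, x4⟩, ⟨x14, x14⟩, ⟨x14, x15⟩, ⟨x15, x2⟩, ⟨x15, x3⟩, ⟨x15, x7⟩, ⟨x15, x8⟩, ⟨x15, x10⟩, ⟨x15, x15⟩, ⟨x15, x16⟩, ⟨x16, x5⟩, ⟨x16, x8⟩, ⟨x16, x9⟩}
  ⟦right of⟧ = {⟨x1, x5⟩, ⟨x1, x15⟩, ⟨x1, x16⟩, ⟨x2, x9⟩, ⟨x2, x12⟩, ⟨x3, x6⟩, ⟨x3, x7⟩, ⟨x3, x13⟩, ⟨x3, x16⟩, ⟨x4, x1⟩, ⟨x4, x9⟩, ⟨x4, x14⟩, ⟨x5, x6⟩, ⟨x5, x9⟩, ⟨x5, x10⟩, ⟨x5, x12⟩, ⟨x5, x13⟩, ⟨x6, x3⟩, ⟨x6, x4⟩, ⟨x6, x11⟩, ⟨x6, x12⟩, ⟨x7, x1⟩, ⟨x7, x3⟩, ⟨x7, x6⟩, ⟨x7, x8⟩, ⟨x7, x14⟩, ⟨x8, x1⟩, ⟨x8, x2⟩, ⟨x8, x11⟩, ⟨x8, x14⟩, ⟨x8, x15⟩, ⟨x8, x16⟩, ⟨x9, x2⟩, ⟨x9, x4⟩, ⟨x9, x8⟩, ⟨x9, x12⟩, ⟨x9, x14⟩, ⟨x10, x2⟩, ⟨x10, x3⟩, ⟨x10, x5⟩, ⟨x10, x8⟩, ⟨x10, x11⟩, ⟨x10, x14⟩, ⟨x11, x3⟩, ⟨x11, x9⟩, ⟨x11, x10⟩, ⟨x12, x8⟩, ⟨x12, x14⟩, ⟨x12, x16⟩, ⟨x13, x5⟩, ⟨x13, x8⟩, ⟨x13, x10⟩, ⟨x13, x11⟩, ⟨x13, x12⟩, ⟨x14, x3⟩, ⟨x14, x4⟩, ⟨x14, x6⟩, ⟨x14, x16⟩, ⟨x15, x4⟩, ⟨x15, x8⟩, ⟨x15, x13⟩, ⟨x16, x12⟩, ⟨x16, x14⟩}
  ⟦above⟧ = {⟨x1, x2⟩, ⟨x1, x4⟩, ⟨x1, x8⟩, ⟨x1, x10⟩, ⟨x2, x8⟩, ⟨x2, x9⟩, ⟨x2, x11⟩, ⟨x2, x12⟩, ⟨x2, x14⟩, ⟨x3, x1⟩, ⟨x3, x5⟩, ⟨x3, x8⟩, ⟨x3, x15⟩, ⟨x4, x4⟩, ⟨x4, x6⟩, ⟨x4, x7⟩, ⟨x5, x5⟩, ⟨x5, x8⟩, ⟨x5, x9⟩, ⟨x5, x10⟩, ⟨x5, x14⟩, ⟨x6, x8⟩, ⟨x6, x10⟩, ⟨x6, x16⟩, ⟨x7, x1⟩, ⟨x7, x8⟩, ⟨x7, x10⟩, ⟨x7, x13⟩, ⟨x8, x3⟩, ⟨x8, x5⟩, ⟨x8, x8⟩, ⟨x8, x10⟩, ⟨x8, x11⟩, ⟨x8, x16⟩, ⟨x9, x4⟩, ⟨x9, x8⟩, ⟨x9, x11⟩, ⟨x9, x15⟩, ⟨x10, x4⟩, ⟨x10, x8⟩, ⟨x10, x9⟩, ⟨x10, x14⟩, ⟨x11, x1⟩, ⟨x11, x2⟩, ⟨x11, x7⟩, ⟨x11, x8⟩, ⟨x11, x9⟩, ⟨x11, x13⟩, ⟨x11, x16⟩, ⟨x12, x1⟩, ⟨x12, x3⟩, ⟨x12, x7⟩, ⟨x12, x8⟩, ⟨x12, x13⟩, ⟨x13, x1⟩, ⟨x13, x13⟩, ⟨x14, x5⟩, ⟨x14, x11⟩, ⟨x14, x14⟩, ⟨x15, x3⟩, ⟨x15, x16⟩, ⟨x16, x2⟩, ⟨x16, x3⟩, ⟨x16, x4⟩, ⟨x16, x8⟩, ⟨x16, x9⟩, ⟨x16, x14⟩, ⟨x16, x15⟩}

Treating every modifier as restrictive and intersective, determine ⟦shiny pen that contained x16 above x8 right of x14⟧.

{x8, x9}

⟦that contained x16⟧ = {x : ⟨x, x16⟩ ∈ ⟦contained⟧} = {x1, x2, x6, x7, x8, x9, x12, x13, x15}
⟦above x8⟧ = {x : ⟨x, x8⟩ ∈ ⟦above⟧} = {x1, x2, x3, x5, x6, x7, x8, x9, x10, x11, x12, x16}
⟦right of x14⟧ = {x : ⟨x, x14⟩ ∈ ⟦right of⟧} = {x4, x7, x8, x9, x10, x12, x16}
⟦pen⟧ = {x2, x3, x5, x7, x8, x9, x10, x11, x12, x14}
… ∩ ⟦that contained x16⟧ = {x2, x3, x5, x7, x8, x9, x10, x11, x12, x14} ∩ {x1, x2, x6, x7, x8, x9, x12, x13, x15} = {x2, x7, x8, x9, x12}
… ∩ ⟦above x8⟧ = {x2, x7, x8, x9, x12} ∩ {x1, x2, x3, x5, x6, x7, x8, x9, x10, x11, x12, x16} = {x2, x7, x8, x9, x12}
… ∩ ⟦right of x14⟧ = {x2, x7, x8, x9, x12} ∩ {x4, x7, x8, x9, x10, x12, x16} = {x7, x8, x9, x12}
… ∩ ⟦shiny⟧ = {x7, x8, x9, x12} ∩ {x2, x3, x8, x9, x14, x15} = {x8, x9}
So ⟦shiny pen that contained x16 above x8 right of x14⟧ = {x8, x9}.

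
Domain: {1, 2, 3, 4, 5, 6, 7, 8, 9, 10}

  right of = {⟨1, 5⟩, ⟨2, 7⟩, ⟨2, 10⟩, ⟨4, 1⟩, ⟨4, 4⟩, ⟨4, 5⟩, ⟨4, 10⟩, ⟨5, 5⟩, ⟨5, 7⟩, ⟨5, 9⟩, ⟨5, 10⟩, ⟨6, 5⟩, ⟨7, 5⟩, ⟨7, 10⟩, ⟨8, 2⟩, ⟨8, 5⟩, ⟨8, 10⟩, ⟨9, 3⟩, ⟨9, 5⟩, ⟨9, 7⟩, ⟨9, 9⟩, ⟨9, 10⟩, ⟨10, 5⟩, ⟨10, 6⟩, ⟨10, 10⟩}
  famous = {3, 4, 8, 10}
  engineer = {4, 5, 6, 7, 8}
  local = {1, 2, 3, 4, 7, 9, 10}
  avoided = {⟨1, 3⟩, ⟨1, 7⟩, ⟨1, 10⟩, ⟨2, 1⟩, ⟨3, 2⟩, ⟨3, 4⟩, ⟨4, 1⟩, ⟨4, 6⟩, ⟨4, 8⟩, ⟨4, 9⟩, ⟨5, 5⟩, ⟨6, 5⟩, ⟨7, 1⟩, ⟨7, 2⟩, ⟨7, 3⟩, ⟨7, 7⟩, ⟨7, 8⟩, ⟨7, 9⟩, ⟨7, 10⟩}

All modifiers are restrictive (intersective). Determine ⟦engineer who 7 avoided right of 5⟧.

{7, 8}

⟦who 7 avoided⟧ = {x : ⟨7, x⟩ ∈ ⟦avoided⟧} = {1, 2, 3, 7, 8, 9, 10}
⟦right of 5⟧ = {x : ⟨x, 5⟩ ∈ ⟦right of⟧} = {1, 4, 5, 6, 7, 8, 9, 10}
⟦engineer⟧ = {4, 5, 6, 7, 8}
… ∩ ⟦who 7 avoided⟧ = {4, 5, 6, 7, 8} ∩ {1, 2, 3, 7, 8, 9, 10} = {7, 8}
… ∩ ⟦right of 5⟧ = {7, 8} ∩ {1, 4, 5, 6, 7, 8, 9, 10} = {7, 8}
So ⟦engineer who 7 avoided right of 5⟧ = {7, 8}.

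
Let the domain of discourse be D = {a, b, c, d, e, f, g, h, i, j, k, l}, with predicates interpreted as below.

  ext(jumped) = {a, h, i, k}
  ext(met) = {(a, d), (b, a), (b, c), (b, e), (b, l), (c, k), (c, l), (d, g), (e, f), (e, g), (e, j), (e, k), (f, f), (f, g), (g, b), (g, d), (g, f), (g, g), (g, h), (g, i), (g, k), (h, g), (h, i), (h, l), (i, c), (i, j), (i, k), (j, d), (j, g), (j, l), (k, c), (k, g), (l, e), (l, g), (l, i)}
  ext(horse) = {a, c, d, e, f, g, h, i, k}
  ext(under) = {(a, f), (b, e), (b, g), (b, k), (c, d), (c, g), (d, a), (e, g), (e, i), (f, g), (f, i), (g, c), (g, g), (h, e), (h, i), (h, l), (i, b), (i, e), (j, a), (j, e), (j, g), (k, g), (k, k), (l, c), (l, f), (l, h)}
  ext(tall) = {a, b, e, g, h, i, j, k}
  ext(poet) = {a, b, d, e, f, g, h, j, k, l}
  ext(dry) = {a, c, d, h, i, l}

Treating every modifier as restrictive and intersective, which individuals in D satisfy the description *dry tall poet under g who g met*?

⟦under g⟧ = {x : ⟨x, g⟩ ∈ ⟦under⟧} = {b, c, e, f, g, j, k}
⟦who g met⟧ = {x : ⟨g, x⟩ ∈ ⟦met⟧} = {b, d, f, g, h, i, k}
⟦poet⟧ = {a, b, d, e, f, g, h, j, k, l}
… ∩ ⟦under g⟧ = {a, b, d, e, f, g, h, j, k, l} ∩ {b, c, e, f, g, j, k} = {b, e, f, g, j, k}
… ∩ ⟦who g met⟧ = {b, e, f, g, j, k} ∩ {b, d, f, g, h, i, k} = {b, f, g, k}
… ∩ ⟦dry⟧ = {b, f, g, k} ∩ {a, c, d, h, i, l} = ∅
… ∩ ⟦tall⟧ = ∅ ∩ {a, b, e, g, h, i, j, k} = ∅
So ⟦dry tall poet under g who g met⟧ = ∅.

∅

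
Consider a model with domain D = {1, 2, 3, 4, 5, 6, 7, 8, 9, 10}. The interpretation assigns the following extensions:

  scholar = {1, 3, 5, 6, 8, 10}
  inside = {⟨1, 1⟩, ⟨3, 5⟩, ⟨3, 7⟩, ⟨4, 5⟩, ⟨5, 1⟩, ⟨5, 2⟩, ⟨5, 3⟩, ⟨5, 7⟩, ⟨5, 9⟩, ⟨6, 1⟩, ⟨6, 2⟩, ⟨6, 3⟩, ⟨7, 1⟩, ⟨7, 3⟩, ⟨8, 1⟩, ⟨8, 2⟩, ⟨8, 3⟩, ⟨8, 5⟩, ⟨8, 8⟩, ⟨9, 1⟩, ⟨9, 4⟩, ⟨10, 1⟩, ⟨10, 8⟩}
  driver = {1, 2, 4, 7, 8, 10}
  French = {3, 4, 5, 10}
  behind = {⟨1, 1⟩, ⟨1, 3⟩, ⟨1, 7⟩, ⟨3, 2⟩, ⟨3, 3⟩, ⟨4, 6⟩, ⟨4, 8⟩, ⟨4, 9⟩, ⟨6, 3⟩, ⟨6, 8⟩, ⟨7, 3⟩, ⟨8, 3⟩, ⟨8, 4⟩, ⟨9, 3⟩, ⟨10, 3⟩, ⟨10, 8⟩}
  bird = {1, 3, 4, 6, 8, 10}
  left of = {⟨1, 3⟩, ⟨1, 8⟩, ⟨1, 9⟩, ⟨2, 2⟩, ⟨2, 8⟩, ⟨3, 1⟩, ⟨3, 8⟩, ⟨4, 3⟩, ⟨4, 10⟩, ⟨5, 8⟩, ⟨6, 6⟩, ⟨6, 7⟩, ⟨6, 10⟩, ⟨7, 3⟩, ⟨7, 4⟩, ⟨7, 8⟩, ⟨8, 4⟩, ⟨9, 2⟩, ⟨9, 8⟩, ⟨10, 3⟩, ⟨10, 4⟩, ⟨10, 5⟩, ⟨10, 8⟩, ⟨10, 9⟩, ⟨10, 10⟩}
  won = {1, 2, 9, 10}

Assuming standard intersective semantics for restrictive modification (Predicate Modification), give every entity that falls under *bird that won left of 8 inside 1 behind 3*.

⟦that won⟧ = ⟦won⟧ = {1, 2, 9, 10}
⟦left of 8⟧ = {x : ⟨x, 8⟩ ∈ ⟦left of⟧} = {1, 2, 3, 5, 7, 9, 10}
⟦inside 1⟧ = {x : ⟨x, 1⟩ ∈ ⟦inside⟧} = {1, 5, 6, 7, 8, 9, 10}
⟦behind 3⟧ = {x : ⟨x, 3⟩ ∈ ⟦behind⟧} = {1, 3, 6, 7, 8, 9, 10}
⟦bird⟧ = {1, 3, 4, 6, 8, 10}
… ∩ ⟦that won⟧ = {1, 3, 4, 6, 8, 10} ∩ {1, 2, 9, 10} = {1, 10}
… ∩ ⟦left of 8⟧ = {1, 10} ∩ {1, 2, 3, 5, 7, 9, 10} = {1, 10}
… ∩ ⟦inside 1⟧ = {1, 10} ∩ {1, 5, 6, 7, 8, 9, 10} = {1, 10}
… ∩ ⟦behind 3⟧ = {1, 10} ∩ {1, 3, 6, 7, 8, 9, 10} = {1, 10}
So ⟦bird that won left of 8 inside 1 behind 3⟧ = {1, 10}.

{1, 10}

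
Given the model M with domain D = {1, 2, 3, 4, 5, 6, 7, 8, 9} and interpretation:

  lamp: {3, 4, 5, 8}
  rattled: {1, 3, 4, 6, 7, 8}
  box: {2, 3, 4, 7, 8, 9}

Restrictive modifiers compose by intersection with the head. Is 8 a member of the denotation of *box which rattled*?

⟦which rattled⟧ = ⟦rattled⟧ = {1, 3, 4, 6, 7, 8}
⟦box⟧ = {2, 3, 4, 7, 8, 9}
… ∩ ⟦which rattled⟧ = {2, 3, 4, 7, 8, 9} ∩ {1, 3, 4, 6, 7, 8} = {3, 4, 7, 8}
⟦box which rattled⟧ = {3, 4, 7, 8}; 8 ∈ this set.

yes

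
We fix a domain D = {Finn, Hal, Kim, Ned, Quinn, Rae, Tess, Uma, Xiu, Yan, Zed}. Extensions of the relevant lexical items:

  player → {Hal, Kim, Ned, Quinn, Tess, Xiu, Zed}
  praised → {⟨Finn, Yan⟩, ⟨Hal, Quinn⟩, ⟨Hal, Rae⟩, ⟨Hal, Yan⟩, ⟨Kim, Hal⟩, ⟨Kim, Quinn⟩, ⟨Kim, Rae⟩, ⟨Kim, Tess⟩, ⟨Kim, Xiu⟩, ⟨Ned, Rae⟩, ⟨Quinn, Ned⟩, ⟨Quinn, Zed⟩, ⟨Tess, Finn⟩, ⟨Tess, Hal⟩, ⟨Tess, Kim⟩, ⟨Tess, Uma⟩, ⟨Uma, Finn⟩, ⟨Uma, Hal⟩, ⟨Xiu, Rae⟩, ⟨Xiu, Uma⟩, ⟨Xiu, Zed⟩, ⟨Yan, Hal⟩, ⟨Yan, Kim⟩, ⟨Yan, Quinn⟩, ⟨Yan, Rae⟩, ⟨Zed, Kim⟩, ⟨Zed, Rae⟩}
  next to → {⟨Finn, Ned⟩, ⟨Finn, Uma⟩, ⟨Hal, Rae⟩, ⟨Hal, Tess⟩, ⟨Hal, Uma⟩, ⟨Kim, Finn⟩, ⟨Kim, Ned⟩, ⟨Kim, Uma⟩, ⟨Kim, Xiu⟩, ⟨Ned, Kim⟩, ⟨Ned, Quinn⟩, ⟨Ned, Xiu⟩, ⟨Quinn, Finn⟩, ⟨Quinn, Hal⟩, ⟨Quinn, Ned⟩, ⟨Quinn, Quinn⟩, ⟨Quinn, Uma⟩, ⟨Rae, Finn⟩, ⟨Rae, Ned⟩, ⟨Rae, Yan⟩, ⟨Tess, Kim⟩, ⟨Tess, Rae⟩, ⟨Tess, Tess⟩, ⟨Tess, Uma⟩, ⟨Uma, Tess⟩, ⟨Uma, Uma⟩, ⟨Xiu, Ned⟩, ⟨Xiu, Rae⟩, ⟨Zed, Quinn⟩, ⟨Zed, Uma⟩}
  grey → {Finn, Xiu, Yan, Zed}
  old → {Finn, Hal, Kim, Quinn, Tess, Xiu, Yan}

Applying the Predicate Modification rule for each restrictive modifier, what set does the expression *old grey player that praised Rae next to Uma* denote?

⟦that praised Rae⟧ = {x : ⟨x, Rae⟩ ∈ ⟦praised⟧} = {Hal, Kim, Ned, Xiu, Yan, Zed}
⟦next to Uma⟧ = {x : ⟨x, Uma⟩ ∈ ⟦next to⟧} = {Finn, Hal, Kim, Quinn, Tess, Uma, Zed}
⟦player⟧ = {Hal, Kim, Ned, Quinn, Tess, Xiu, Zed}
… ∩ ⟦that praised Rae⟧ = {Hal, Kim, Ned, Quinn, Tess, Xiu, Zed} ∩ {Hal, Kim, Ned, Xiu, Yan, Zed} = {Hal, Kim, Ned, Xiu, Zed}
… ∩ ⟦next to Uma⟧ = {Hal, Kim, Ned, Xiu, Zed} ∩ {Finn, Hal, Kim, Quinn, Tess, Uma, Zed} = {Hal, Kim, Zed}
… ∩ ⟦old⟧ = {Hal, Kim, Zed} ∩ {Finn, Hal, Kim, Quinn, Tess, Xiu, Yan} = {Hal, Kim}
… ∩ ⟦grey⟧ = {Hal, Kim} ∩ {Finn, Xiu, Yan, Zed} = ∅
So ⟦old grey player that praised Rae next to Uma⟧ = {}.

{}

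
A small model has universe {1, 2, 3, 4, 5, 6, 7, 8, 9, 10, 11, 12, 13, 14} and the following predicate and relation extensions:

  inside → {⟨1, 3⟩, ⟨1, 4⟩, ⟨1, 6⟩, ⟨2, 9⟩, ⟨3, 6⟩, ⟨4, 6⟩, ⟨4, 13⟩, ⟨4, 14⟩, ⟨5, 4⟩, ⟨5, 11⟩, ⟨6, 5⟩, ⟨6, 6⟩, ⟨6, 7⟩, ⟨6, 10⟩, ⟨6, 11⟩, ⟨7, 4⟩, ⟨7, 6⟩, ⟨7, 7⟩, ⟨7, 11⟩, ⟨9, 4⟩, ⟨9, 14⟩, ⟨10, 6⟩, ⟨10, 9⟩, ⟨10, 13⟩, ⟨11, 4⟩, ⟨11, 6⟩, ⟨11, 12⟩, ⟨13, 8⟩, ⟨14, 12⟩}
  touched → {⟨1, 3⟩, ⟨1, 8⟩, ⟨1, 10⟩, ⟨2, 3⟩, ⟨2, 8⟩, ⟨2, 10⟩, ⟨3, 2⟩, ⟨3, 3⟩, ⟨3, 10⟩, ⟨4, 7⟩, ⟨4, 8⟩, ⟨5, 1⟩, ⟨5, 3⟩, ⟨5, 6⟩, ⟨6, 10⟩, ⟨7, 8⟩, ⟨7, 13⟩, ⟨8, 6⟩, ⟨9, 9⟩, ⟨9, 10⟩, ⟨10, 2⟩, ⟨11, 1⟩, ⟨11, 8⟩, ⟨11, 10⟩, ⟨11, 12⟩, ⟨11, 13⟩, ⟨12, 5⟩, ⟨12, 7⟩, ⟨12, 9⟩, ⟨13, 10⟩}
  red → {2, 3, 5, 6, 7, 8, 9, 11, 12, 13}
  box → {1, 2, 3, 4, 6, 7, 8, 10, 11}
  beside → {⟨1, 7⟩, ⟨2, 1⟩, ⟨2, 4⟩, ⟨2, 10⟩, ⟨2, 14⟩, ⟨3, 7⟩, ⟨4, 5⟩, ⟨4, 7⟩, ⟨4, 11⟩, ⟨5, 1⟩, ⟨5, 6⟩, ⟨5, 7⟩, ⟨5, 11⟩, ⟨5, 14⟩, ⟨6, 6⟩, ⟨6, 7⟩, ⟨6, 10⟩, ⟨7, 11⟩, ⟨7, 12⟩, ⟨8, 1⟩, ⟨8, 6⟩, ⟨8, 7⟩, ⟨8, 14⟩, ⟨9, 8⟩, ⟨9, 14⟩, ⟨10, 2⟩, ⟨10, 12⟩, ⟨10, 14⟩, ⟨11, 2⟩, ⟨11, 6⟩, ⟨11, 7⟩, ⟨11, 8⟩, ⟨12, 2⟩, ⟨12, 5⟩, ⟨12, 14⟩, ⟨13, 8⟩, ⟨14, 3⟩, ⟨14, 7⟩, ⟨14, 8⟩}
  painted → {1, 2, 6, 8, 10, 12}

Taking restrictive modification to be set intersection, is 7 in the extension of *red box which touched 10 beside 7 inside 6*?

no

⟦which touched 10⟧ = {x : ⟨x, 10⟩ ∈ ⟦touched⟧} = {1, 2, 3, 6, 9, 11, 13}
⟦beside 7⟧ = {x : ⟨x, 7⟩ ∈ ⟦beside⟧} = {1, 3, 4, 5, 6, 8, 11, 14}
⟦inside 6⟧ = {x : ⟨x, 6⟩ ∈ ⟦inside⟧} = {1, 3, 4, 6, 7, 10, 11}
⟦box⟧ = {1, 2, 3, 4, 6, 7, 8, 10, 11}
… ∩ ⟦which touched 10⟧ = {1, 2, 3, 4, 6, 7, 8, 10, 11} ∩ {1, 2, 3, 6, 9, 11, 13} = {1, 2, 3, 6, 11}
… ∩ ⟦beside 7⟧ = {1, 2, 3, 6, 11} ∩ {1, 3, 4, 5, 6, 8, 11, 14} = {1, 3, 6, 11}
… ∩ ⟦inside 6⟧ = {1, 3, 6, 11} ∩ {1, 3, 4, 6, 7, 10, 11} = {1, 3, 6, 11}
… ∩ ⟦red⟧ = {1, 3, 6, 11} ∩ {2, 3, 5, 6, 7, 8, 9, 11, 12, 13} = {3, 6, 11}
⟦red box which touched 10 beside 7 inside 6⟧ = {3, 6, 11}; 7 ∉ this set.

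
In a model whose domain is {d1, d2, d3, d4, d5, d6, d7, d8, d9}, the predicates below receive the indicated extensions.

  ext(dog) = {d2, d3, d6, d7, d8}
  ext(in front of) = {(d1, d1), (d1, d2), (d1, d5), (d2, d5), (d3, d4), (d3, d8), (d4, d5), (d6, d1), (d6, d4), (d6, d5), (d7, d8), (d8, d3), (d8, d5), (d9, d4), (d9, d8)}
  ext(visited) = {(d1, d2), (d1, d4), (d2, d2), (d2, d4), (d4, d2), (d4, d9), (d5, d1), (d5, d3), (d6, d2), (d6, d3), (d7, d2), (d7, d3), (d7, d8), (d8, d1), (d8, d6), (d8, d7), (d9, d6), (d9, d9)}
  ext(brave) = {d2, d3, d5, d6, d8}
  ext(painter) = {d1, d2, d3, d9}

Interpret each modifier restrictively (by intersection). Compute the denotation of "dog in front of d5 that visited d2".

⟦in front of d5⟧ = {x : ⟨x, d5⟩ ∈ ⟦in front of⟧} = {d1, d2, d4, d6, d8}
⟦that visited d2⟧ = {x : ⟨x, d2⟩ ∈ ⟦visited⟧} = {d1, d2, d4, d6, d7}
⟦dog⟧ = {d2, d3, d6, d7, d8}
… ∩ ⟦in front of d5⟧ = {d2, d3, d6, d7, d8} ∩ {d1, d2, d4, d6, d8} = {d2, d6, d8}
… ∩ ⟦that visited d2⟧ = {d2, d6, d8} ∩ {d1, d2, d4, d6, d7} = {d2, d6}
So ⟦dog in front of d5 that visited d2⟧ = {d2, d6}.

{d2, d6}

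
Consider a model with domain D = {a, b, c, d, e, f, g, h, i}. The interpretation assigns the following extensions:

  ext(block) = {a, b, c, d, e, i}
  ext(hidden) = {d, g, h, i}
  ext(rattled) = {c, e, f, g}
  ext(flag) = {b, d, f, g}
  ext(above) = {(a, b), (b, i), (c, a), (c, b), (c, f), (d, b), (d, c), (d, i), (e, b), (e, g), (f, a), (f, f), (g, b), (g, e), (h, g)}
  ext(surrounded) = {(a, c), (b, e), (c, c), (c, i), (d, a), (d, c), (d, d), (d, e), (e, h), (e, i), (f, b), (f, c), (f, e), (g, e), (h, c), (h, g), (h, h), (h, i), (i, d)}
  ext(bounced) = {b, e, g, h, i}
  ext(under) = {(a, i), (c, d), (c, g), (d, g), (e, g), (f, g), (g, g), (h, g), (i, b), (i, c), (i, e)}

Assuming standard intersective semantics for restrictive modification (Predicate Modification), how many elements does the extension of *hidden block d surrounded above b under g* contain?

⟦d surrounded⟧ = {x : ⟨d, x⟩ ∈ ⟦surrounded⟧} = {a, c, d, e}
⟦above b⟧ = {x : ⟨x, b⟩ ∈ ⟦above⟧} = {a, c, d, e, g}
⟦under g⟧ = {x : ⟨x, g⟩ ∈ ⟦under⟧} = {c, d, e, f, g, h}
⟦block⟧ = {a, b, c, d, e, i}
… ∩ ⟦d surrounded⟧ = {a, b, c, d, e, i} ∩ {a, c, d, e} = {a, c, d, e}
… ∩ ⟦above b⟧ = {a, c, d, e} ∩ {a, c, d, e, g} = {a, c, d, e}
… ∩ ⟦under g⟧ = {a, c, d, e} ∩ {c, d, e, f, g, h} = {c, d, e}
… ∩ ⟦hidden⟧ = {c, d, e} ∩ {d, g, h, i} = {d}
⟦hidden block d surrounded above b under g⟧ = {d}, so the cardinality is 1.

1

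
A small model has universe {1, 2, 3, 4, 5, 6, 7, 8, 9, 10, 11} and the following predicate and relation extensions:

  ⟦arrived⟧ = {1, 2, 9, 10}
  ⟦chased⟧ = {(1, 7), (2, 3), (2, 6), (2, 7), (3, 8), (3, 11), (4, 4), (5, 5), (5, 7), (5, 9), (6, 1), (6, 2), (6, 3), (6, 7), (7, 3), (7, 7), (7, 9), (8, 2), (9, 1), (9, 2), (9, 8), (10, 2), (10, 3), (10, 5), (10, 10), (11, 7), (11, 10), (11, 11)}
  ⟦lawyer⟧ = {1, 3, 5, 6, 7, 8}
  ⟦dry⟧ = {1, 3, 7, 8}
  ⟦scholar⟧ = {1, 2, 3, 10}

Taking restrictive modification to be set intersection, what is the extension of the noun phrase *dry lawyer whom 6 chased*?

{1, 3, 7}

⟦whom 6 chased⟧ = {x : ⟨6, x⟩ ∈ ⟦chased⟧} = {1, 2, 3, 7}
⟦lawyer⟧ = {1, 3, 5, 6, 7, 8}
… ∩ ⟦whom 6 chased⟧ = {1, 3, 5, 6, 7, 8} ∩ {1, 2, 3, 7} = {1, 3, 7}
… ∩ ⟦dry⟧ = {1, 3, 7} ∩ {1, 3, 7, 8} = {1, 3, 7}
So ⟦dry lawyer whom 6 chased⟧ = {1, 3, 7}.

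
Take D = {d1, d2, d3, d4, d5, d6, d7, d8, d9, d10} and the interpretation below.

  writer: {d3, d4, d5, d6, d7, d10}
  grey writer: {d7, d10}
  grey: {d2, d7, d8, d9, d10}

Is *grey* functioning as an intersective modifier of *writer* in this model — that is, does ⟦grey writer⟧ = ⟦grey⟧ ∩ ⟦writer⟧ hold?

yes

⟦grey⟧ ∩ ⟦writer⟧ = {d2, d7, d8, d9, d10} ∩ {d3, d4, d5, d6, d7, d10} = {d7, d10}
Observed ⟦grey writer⟧ = {d7, d10}.
These coincide, so the modifier is intersective here.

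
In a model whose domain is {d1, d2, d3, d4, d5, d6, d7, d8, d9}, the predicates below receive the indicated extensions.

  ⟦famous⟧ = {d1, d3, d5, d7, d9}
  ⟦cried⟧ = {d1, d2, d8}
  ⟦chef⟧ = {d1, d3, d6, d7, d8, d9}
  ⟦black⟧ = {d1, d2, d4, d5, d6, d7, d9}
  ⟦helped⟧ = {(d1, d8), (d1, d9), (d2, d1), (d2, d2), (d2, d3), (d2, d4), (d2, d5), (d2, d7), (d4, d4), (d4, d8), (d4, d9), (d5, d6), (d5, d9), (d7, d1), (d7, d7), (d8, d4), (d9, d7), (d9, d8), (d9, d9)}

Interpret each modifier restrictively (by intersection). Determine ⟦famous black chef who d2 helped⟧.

⟦who d2 helped⟧ = {x : ⟨d2, x⟩ ∈ ⟦helped⟧} = {d1, d2, d3, d4, d5, d7}
⟦chef⟧ = {d1, d3, d6, d7, d8, d9}
… ∩ ⟦who d2 helped⟧ = {d1, d3, d6, d7, d8, d9} ∩ {d1, d2, d3, d4, d5, d7} = {d1, d3, d7}
… ∩ ⟦famous⟧ = {d1, d3, d7} ∩ {d1, d3, d5, d7, d9} = {d1, d3, d7}
… ∩ ⟦black⟧ = {d1, d3, d7} ∩ {d1, d2, d4, d5, d6, d7, d9} = {d1, d7}
So ⟦famous black chef who d2 helped⟧ = {d1, d7}.

{d1, d7}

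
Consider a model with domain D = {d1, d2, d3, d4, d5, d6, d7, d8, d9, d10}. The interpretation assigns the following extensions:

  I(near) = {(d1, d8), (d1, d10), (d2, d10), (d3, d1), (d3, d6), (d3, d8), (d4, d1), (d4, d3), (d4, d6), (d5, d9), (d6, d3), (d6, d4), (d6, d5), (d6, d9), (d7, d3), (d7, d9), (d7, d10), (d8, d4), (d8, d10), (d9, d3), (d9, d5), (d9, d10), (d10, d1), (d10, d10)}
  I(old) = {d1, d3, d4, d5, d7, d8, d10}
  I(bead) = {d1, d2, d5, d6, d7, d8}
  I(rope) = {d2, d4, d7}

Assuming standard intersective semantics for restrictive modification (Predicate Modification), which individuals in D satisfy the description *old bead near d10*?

{d1, d7, d8}

⟦near d10⟧ = {x : ⟨x, d10⟩ ∈ ⟦near⟧} = {d1, d2, d7, d8, d9, d10}
⟦bead⟧ = {d1, d2, d5, d6, d7, d8}
… ∩ ⟦near d10⟧ = {d1, d2, d5, d6, d7, d8} ∩ {d1, d2, d7, d8, d9, d10} = {d1, d2, d7, d8}
… ∩ ⟦old⟧ = {d1, d2, d7, d8} ∩ {d1, d3, d4, d5, d7, d8, d10} = {d1, d7, d8}
So ⟦old bead near d10⟧ = {d1, d7, d8}.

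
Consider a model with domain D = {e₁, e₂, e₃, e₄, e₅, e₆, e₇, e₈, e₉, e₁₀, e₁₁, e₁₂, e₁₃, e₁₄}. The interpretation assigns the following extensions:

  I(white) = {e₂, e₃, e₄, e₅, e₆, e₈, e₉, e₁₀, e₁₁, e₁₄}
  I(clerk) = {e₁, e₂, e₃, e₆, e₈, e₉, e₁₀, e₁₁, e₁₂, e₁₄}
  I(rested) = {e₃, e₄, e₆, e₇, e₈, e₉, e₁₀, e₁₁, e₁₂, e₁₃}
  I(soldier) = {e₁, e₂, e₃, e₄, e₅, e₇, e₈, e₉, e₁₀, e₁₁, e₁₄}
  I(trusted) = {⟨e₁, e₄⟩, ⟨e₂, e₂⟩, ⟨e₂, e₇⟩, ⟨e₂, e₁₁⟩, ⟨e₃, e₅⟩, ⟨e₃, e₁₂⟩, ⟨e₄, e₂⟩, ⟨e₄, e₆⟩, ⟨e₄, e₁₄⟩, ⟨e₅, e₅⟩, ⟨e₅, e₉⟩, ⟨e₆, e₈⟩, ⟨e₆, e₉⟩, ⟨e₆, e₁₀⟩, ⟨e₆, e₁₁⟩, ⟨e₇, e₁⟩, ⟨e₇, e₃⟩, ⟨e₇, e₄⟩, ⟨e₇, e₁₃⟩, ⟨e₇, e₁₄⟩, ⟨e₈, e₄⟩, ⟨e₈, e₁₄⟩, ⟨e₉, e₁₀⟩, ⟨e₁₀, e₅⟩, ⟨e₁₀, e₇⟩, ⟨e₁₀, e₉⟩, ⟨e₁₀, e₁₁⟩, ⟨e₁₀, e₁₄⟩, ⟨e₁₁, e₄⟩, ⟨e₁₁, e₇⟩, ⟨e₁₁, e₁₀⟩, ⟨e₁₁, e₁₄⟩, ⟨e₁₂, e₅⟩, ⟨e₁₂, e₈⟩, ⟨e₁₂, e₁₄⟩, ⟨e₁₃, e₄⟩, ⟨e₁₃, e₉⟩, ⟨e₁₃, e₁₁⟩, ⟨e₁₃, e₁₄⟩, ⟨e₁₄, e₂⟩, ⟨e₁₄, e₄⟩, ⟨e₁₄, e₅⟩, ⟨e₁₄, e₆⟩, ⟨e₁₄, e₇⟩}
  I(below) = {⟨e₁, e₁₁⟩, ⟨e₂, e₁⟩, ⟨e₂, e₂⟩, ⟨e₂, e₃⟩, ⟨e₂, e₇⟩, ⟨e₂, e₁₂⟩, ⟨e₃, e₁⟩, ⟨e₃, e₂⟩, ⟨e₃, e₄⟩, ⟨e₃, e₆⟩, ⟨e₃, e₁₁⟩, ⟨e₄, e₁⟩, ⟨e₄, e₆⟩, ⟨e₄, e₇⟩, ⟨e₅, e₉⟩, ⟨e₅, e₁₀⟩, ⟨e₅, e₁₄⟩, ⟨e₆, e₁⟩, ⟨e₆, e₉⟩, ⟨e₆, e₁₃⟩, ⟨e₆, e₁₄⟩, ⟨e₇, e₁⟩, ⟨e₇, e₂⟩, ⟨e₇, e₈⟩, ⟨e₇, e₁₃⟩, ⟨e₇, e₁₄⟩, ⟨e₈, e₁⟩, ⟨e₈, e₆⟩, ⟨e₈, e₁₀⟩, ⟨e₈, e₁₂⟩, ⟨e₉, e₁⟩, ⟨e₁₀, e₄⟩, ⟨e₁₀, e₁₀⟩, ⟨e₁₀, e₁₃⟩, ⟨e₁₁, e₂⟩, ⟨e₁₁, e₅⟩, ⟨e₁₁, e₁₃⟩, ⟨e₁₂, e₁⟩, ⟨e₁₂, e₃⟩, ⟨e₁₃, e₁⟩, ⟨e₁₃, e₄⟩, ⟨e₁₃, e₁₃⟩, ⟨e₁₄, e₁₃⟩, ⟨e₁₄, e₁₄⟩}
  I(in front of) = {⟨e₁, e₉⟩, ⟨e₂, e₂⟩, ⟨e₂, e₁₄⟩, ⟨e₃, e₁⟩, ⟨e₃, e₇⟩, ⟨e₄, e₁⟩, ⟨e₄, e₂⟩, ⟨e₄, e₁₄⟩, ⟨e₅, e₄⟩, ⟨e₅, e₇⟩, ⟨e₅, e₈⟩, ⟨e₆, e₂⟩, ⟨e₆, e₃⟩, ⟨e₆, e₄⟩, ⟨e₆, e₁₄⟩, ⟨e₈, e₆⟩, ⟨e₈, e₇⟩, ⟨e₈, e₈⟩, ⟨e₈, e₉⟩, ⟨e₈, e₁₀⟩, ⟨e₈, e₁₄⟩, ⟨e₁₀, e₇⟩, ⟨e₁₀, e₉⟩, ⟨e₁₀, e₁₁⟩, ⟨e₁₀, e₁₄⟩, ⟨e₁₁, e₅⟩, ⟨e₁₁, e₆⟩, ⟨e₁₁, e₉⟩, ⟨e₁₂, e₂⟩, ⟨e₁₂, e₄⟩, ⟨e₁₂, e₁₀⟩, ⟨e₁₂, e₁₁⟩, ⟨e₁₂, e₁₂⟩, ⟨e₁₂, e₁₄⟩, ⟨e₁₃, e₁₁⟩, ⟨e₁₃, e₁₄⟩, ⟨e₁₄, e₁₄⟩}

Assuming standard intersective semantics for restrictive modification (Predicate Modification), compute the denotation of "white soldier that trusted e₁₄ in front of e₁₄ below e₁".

{e₄, e₈}

⟦that trusted e₁₄⟧ = {x : ⟨x, e₁₄⟩ ∈ ⟦trusted⟧} = {e₄, e₇, e₈, e₁₀, e₁₁, e₁₂, e₁₃}
⟦in front of e₁₄⟧ = {x : ⟨x, e₁₄⟩ ∈ ⟦in front of⟧} = {e₂, e₄, e₆, e₈, e₁₀, e₁₂, e₁₃, e₁₄}
⟦below e₁⟧ = {x : ⟨x, e₁⟩ ∈ ⟦below⟧} = {e₂, e₃, e₄, e₆, e₇, e₈, e₉, e₁₂, e₁₃}
⟦soldier⟧ = {e₁, e₂, e₃, e₄, e₅, e₇, e₈, e₉, e₁₀, e₁₁, e₁₄}
… ∩ ⟦that trusted e₁₄⟧ = {e₁, e₂, e₃, e₄, e₅, e₇, e₈, e₉, e₁₀, e₁₁, e₁₄} ∩ {e₄, e₇, e₈, e₁₀, e₁₁, e₁₂, e₁₃} = {e₄, e₇, e₈, e₁₀, e₁₁}
… ∩ ⟦in front of e₁₄⟧ = {e₄, e₇, e₈, e₁₀, e₁₁} ∩ {e₂, e₄, e₆, e₈, e₁₀, e₁₂, e₁₃, e₁₄} = {e₄, e₈, e₁₀}
… ∩ ⟦below e₁⟧ = {e₄, e₈, e₁₀} ∩ {e₂, e₃, e₄, e₆, e₇, e₈, e₉, e₁₂, e₁₃} = {e₄, e₈}
… ∩ ⟦white⟧ = {e₄, e₈} ∩ {e₂, e₃, e₄, e₅, e₆, e₈, e₉, e₁₀, e₁₁, e₁₄} = {e₄, e₈}
So ⟦white soldier that trusted e₁₄ in front of e₁₄ below e₁⟧ = {e₄, e₈}.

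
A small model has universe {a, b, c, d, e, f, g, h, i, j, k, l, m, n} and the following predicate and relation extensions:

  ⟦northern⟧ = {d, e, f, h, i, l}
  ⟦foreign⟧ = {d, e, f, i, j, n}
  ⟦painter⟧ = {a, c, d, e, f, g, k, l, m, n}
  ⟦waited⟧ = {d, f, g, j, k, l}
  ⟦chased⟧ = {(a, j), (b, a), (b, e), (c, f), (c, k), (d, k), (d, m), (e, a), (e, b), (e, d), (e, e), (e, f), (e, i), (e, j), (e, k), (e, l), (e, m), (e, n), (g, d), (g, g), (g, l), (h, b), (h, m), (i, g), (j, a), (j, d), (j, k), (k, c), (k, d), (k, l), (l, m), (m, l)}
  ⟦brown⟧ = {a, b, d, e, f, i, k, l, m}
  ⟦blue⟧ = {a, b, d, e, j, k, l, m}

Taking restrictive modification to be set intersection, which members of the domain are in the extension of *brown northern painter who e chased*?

{d, e, f, l}

⟦who e chased⟧ = {x : ⟨e, x⟩ ∈ ⟦chased⟧} = {a, b, d, e, f, i, j, k, l, m, n}
⟦painter⟧ = {a, c, d, e, f, g, k, l, m, n}
… ∩ ⟦who e chased⟧ = {a, c, d, e, f, g, k, l, m, n} ∩ {a, b, d, e, f, i, j, k, l, m, n} = {a, d, e, f, k, l, m, n}
… ∩ ⟦brown⟧ = {a, d, e, f, k, l, m, n} ∩ {a, b, d, e, f, i, k, l, m} = {a, d, e, f, k, l, m}
… ∩ ⟦northern⟧ = {a, d, e, f, k, l, m} ∩ {d, e, f, h, i, l} = {d, e, f, l}
So ⟦brown northern painter who e chased⟧ = {d, e, f, l}.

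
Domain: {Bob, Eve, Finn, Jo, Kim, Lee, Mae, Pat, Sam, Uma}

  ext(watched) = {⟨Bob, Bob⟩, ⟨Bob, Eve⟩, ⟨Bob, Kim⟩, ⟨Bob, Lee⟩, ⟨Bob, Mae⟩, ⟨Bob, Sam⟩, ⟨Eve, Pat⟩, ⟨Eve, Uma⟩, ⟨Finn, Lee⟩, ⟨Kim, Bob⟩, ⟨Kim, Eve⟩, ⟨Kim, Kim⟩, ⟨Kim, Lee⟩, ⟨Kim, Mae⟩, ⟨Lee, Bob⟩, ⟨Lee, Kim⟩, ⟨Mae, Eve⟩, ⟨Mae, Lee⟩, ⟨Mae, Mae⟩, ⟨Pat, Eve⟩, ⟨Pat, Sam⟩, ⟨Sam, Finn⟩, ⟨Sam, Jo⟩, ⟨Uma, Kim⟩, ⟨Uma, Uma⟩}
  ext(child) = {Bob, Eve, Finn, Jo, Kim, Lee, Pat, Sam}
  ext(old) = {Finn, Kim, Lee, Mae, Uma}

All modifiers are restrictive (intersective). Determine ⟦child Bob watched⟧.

{Bob, Eve, Kim, Lee, Sam}

⟦Bob watched⟧ = {x : ⟨Bob, x⟩ ∈ ⟦watched⟧} = {Bob, Eve, Kim, Lee, Mae, Sam}
⟦child⟧ = {Bob, Eve, Finn, Jo, Kim, Lee, Pat, Sam}
… ∩ ⟦Bob watched⟧ = {Bob, Eve, Finn, Jo, Kim, Lee, Pat, Sam} ∩ {Bob, Eve, Kim, Lee, Mae, Sam} = {Bob, Eve, Kim, Lee, Sam}
So ⟦child Bob watched⟧ = {Bob, Eve, Kim, Lee, Sam}.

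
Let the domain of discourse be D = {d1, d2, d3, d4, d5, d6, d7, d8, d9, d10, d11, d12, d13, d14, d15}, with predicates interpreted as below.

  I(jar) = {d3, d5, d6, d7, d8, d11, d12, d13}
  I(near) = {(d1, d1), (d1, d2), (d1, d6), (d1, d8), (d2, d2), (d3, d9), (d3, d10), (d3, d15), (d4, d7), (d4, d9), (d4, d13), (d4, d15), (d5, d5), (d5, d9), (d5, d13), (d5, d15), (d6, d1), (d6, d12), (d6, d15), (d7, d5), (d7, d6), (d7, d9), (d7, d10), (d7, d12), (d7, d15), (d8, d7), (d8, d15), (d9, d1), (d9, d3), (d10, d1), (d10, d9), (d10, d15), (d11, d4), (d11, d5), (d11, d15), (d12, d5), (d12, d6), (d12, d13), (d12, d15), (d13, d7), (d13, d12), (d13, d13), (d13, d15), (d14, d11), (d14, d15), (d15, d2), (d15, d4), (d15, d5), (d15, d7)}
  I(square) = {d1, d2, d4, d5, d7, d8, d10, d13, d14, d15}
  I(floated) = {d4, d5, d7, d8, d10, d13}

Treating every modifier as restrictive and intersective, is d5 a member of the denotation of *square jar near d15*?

⟦near d15⟧ = {x : ⟨x, d15⟩ ∈ ⟦near⟧} = {d3, d4, d5, d6, d7, d8, d10, d11, d12, d13, d14}
⟦jar⟧ = {d3, d5, d6, d7, d8, d11, d12, d13}
… ∩ ⟦near d15⟧ = {d3, d5, d6, d7, d8, d11, d12, d13} ∩ {d3, d4, d5, d6, d7, d8, d10, d11, d12, d13, d14} = {d3, d5, d6, d7, d8, d11, d12, d13}
… ∩ ⟦square⟧ = {d3, d5, d6, d7, d8, d11, d12, d13} ∩ {d1, d2, d4, d5, d7, d8, d10, d13, d14, d15} = {d5, d7, d8, d13}
⟦square jar near d15⟧ = {d5, d7, d8, d13}; d5 ∈ this set.

yes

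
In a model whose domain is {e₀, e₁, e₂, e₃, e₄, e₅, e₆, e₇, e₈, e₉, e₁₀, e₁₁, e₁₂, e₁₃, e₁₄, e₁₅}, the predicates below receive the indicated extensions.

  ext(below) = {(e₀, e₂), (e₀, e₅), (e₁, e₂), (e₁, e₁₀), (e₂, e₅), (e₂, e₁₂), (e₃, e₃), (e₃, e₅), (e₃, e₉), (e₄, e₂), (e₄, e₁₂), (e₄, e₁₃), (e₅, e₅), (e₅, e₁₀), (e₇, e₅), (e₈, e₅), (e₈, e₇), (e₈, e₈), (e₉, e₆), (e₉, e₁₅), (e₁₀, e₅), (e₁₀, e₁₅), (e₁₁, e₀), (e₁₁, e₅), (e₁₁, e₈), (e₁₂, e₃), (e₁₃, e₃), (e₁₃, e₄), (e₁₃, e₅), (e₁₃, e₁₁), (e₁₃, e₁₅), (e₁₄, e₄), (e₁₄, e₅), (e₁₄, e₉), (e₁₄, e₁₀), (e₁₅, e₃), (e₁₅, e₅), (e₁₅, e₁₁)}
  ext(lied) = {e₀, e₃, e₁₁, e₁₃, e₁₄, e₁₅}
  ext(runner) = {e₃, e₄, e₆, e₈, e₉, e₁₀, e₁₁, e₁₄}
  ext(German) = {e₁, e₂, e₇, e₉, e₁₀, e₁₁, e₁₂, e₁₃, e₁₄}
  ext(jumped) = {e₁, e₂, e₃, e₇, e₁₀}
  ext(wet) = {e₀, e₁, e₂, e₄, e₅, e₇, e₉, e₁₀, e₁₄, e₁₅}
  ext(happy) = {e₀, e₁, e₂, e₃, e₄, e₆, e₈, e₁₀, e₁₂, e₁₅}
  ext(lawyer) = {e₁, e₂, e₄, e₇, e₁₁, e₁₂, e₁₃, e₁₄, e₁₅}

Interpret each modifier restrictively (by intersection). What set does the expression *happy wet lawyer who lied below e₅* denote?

{e₁₅}

⟦who lied⟧ = ⟦lied⟧ = {e₀, e₃, e₁₁, e₁₃, e₁₄, e₁₅}
⟦below e₅⟧ = {x : ⟨x, e₅⟩ ∈ ⟦below⟧} = {e₀, e₂, e₃, e₅, e₇, e₈, e₁₀, e₁₁, e₁₃, e₁₄, e₁₅}
⟦lawyer⟧ = {e₁, e₂, e₄, e₇, e₁₁, e₁₂, e₁₃, e₁₄, e₁₅}
… ∩ ⟦who lied⟧ = {e₁, e₂, e₄, e₇, e₁₁, e₁₂, e₁₃, e₁₄, e₁₅} ∩ {e₀, e₃, e₁₁, e₁₃, e₁₄, e₁₅} = {e₁₁, e₁₃, e₁₄, e₁₅}
… ∩ ⟦below e₅⟧ = {e₁₁, e₁₃, e₁₄, e₁₅} ∩ {e₀, e₂, e₃, e₅, e₇, e₈, e₁₀, e₁₁, e₁₃, e₁₄, e₁₅} = {e₁₁, e₁₃, e₁₄, e₁₅}
… ∩ ⟦happy⟧ = {e₁₁, e₁₃, e₁₄, e₁₅} ∩ {e₀, e₁, e₂, e₃, e₄, e₆, e₈, e₁₀, e₁₂, e₁₅} = {e₁₅}
… ∩ ⟦wet⟧ = {e₁₅} ∩ {e₀, e₁, e₂, e₄, e₅, e₇, e₉, e₁₀, e₁₄, e₁₅} = {e₁₅}
So ⟦happy wet lawyer who lied below e₅⟧ = {e₁₅}.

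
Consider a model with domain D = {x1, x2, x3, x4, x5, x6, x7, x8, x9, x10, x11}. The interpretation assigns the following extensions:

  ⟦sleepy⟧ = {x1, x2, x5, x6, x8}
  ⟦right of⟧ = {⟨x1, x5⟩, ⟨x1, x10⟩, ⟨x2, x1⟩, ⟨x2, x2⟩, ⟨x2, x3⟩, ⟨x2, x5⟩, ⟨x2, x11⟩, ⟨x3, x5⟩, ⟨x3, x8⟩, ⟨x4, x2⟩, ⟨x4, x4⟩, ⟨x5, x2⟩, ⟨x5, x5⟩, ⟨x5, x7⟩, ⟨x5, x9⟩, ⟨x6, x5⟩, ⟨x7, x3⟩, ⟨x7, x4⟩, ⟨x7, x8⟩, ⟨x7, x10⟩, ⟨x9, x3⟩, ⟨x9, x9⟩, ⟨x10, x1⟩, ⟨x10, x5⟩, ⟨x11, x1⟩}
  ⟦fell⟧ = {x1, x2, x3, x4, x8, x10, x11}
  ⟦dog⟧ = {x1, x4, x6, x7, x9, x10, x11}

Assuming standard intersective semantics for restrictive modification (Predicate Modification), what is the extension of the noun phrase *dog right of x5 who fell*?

{x1, x10}

⟦right of x5⟧ = {x : ⟨x, x5⟩ ∈ ⟦right of⟧} = {x1, x2, x3, x5, x6, x10}
⟦who fell⟧ = ⟦fell⟧ = {x1, x2, x3, x4, x8, x10, x11}
⟦dog⟧ = {x1, x4, x6, x7, x9, x10, x11}
… ∩ ⟦right of x5⟧ = {x1, x4, x6, x7, x9, x10, x11} ∩ {x1, x2, x3, x5, x6, x10} = {x1, x6, x10}
… ∩ ⟦who fell⟧ = {x1, x6, x10} ∩ {x1, x2, x3, x4, x8, x10, x11} = {x1, x10}
So ⟦dog right of x5 who fell⟧ = {x1, x10}.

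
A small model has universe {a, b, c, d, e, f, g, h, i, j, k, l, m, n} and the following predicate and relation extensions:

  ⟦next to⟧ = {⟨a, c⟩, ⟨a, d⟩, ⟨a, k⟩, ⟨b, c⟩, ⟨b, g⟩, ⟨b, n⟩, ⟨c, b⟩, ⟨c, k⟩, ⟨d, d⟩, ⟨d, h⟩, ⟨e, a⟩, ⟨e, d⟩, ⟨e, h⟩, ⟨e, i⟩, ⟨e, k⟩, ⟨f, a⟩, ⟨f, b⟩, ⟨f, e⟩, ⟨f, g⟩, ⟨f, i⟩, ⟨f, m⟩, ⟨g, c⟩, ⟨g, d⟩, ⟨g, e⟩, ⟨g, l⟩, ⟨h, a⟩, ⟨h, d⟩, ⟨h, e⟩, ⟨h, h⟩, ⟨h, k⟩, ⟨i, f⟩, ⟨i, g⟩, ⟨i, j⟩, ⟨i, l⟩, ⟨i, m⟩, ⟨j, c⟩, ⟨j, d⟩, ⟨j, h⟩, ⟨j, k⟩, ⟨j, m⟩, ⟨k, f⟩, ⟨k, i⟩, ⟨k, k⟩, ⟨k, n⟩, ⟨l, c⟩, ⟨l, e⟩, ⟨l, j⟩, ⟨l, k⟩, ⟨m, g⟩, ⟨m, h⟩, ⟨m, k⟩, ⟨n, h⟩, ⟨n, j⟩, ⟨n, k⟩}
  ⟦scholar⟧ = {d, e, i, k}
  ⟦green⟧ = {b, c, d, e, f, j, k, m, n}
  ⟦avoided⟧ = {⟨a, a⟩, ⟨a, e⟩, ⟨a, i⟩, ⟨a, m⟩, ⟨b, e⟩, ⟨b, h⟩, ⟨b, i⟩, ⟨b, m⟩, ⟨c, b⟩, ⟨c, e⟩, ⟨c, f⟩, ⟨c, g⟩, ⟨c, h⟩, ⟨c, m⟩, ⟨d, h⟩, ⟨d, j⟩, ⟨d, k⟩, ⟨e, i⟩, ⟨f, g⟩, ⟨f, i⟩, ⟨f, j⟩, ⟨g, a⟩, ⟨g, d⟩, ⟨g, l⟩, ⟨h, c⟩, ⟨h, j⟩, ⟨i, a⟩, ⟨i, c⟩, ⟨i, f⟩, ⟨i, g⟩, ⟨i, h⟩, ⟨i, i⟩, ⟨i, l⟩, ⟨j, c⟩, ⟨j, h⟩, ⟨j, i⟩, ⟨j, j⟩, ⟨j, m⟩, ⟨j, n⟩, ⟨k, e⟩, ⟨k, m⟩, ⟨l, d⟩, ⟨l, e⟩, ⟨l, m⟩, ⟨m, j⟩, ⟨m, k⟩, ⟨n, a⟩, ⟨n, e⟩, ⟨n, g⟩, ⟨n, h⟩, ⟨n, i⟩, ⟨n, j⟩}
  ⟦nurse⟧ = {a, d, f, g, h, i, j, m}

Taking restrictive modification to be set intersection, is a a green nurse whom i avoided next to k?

no

⟦whom i avoided⟧ = {x : ⟨i, x⟩ ∈ ⟦avoided⟧} = {a, c, f, g, h, i, l}
⟦next to k⟧ = {x : ⟨x, k⟩ ∈ ⟦next to⟧} = {a, c, e, h, j, k, l, m, n}
⟦nurse⟧ = {a, d, f, g, h, i, j, m}
… ∩ ⟦whom i avoided⟧ = {a, d, f, g, h, i, j, m} ∩ {a, c, f, g, h, i, l} = {a, f, g, h, i}
… ∩ ⟦next to k⟧ = {a, f, g, h, i} ∩ {a, c, e, h, j, k, l, m, n} = {a, h}
… ∩ ⟦green⟧ = {a, h} ∩ {b, c, d, e, f, j, k, m, n} = ∅
⟦green nurse whom i avoided next to k⟧ = ∅; a ∉ this set.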